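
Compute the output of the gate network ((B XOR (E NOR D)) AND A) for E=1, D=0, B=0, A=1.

Substituting: ((0 XOR (1 NOR 0)) AND 1)
= 0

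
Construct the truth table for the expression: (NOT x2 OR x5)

x2 | x5 | Output
----------------
0 | 0 | 1
0 | 1 | 1
1 | 0 | 0
1 | 1 | 1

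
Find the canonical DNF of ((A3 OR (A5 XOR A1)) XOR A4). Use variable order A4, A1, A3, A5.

(NOT A4 AND NOT A1 AND NOT A3 AND A5) OR (NOT A4 AND NOT A1 AND A3 AND NOT A5) OR (NOT A4 AND NOT A1 AND A3 AND A5) OR (NOT A4 AND A1 AND NOT A3 AND NOT A5) OR (NOT A4 AND A1 AND A3 AND NOT A5) OR (NOT A4 AND A1 AND A3 AND A5) OR (A4 AND NOT A1 AND NOT A3 AND NOT A5) OR (A4 AND A1 AND NOT A3 AND A5)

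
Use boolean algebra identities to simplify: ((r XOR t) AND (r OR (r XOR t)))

By absorption (E AND (E OR v) = E):
= (r XOR t)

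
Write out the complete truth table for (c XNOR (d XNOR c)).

c | d | Output
--------------
0 | 0 | 0
0 | 1 | 1
1 | 0 | 0
1 | 1 | 1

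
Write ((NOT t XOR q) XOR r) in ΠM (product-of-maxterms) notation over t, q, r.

ΠM(1, 2, 4, 7) = (t OR q OR NOT r) AND (t OR NOT q OR r) AND (NOT t OR q OR r) AND (NOT t OR NOT q OR NOT r)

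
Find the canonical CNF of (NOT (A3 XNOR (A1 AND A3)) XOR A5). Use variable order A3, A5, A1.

(A3 OR A5 OR A1) AND (A3 OR A5 OR NOT A1) AND (NOT A3 OR A5 OR NOT A1) AND (NOT A3 OR NOT A5 OR A1)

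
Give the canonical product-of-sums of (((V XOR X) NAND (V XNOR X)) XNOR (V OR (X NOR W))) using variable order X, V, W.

ΠM(1, 4, 5) = (X OR V OR NOT W) AND (NOT X OR V OR W) AND (NOT X OR V OR NOT W)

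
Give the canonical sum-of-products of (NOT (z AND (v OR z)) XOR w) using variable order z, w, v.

Σm(0, 1, 6, 7) = (NOT z AND NOT w AND NOT v) OR (NOT z AND NOT w AND v) OR (z AND w AND NOT v) OR (z AND w AND v)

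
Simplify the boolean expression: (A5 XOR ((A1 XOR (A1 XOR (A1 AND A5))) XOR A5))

By XOR self-cancellation ((E XOR v) XOR v = E) then XOR self-cancellation ((E XOR v) XOR v = E):
= (A1 AND A5)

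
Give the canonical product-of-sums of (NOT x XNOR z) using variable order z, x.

ΠM(0, 3) = (z OR x) AND (NOT z OR NOT x)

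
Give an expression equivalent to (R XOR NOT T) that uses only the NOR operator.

((((R NOR (T NOR T)) NOR (R NOR (T NOR T))) NOR ((R NOR (T NOR T)) NOR (R NOR (T NOR T)))) NOR ((((R NOR R) NOR ((T NOR T) NOR (T NOR T))) NOR ((R NOR R) NOR ((T NOR T) NOR (T NOR T)))) NOR (((R NOR R) NOR ((T NOR T) NOR (T NOR T))) NOR ((R NOR R) NOR ((T NOR T) NOR (T NOR T))))))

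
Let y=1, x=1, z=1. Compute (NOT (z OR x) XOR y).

Substituting: (NOT (1 OR 1) XOR 1)
= 1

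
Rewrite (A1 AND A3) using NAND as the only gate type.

((A1 NAND A3) NAND (A1 NAND A3))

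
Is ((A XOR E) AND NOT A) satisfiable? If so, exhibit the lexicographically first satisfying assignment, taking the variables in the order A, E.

A=0, E=1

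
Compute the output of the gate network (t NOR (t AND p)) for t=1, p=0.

Substituting: (1 NOR (1 AND 0))
= 0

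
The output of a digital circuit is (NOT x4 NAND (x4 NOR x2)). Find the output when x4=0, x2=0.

Substituting: (NOT 0 NAND (0 NOR 0))
= 0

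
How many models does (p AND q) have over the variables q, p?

Satisfying assignments: (1,1)
Count: 1 out of 4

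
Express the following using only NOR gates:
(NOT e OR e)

(((e NOR e) NOR e) NOR ((e NOR e) NOR e))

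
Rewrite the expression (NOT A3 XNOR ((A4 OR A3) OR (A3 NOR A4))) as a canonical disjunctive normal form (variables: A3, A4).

(NOT A3 AND NOT A4) OR (NOT A3 AND A4)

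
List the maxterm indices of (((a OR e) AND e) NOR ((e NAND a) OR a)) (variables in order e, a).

ΠM(0, 1, 2, 3) = (e OR a) AND (e OR NOT a) AND (NOT e OR a) AND (NOT e OR NOT a)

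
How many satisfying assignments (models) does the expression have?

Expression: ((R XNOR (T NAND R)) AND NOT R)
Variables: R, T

No assignment satisfies the expression.
Count: 0 out of 4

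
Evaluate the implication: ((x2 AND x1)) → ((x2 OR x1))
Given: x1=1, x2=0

Antecedent ((x2 AND x1)) = 0; consequent ((x2 OR x1)) = 1.
0 → 1 = 1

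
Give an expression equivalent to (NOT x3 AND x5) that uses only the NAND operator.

(((x3 NAND x3) NAND x5) NAND ((x3 NAND x3) NAND x5))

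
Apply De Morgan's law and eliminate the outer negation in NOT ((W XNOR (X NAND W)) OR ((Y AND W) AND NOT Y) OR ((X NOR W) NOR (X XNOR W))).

NOT (W XNOR (X NAND W)) AND NOT ((Y AND W) AND NOT Y) AND NOT ((X NOR W) NOR (X XNOR W))
De Morgan's: NOT(OR of terms) = AND of negations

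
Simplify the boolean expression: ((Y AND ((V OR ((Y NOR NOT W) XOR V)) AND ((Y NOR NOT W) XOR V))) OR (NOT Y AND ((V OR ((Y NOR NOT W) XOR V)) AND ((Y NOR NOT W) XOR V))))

By distribution ((E AND v) OR (E AND NOT v) = E) then absorption (E AND (E OR v) = E):
= ((Y NOR NOT W) XOR V)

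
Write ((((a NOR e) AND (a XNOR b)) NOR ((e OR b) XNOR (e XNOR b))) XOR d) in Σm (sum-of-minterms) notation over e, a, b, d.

Σm(1, 2, 4, 6, 8, 11, 12, 15) = (NOT e AND NOT a AND NOT b AND d) OR (NOT e AND NOT a AND b AND NOT d) OR (NOT e AND a AND NOT b AND NOT d) OR (NOT e AND a AND b AND NOT d) OR (e AND NOT a AND NOT b AND NOT d) OR (e AND NOT a AND b AND d) OR (e AND a AND NOT b AND NOT d) OR (e AND a AND b AND d)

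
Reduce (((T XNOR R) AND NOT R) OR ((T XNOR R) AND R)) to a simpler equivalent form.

By distribution ((E AND v) OR (E AND NOT v) = E):
= (T XNOR R)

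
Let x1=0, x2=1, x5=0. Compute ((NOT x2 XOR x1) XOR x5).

Substituting: ((NOT 1 XOR 0) XOR 0)
= 0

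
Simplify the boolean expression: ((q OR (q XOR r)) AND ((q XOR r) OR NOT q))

By distribution ((E OR v) AND (E OR NOT v) = E):
= (q XOR r)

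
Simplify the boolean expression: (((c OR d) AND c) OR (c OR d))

By absorption (E OR (E AND v) = E):
= (c OR d)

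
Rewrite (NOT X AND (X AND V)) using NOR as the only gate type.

(((X NOR X) NOR (X NOR X)) NOR (((X NOR X) NOR (V NOR V)) NOR ((X NOR X) NOR (V NOR V))))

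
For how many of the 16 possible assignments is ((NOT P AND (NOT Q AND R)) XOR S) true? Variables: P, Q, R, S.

Satisfying assignments: (0,0,0,1), (0,0,1,0), (0,1,0,1), (0,1,1,1), (1,0,0,1), (1,0,1,1), (1,1,0,1), (1,1,1,1)
Count: 8 out of 16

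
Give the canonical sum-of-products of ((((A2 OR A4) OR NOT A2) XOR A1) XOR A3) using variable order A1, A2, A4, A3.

Σm(0, 2, 4, 6, 9, 11, 13, 15) = (NOT A1 AND NOT A2 AND NOT A4 AND NOT A3) OR (NOT A1 AND NOT A2 AND A4 AND NOT A3) OR (NOT A1 AND A2 AND NOT A4 AND NOT A3) OR (NOT A1 AND A2 AND A4 AND NOT A3) OR (A1 AND NOT A2 AND NOT A4 AND A3) OR (A1 AND NOT A2 AND A4 AND A3) OR (A1 AND A2 AND NOT A4 AND A3) OR (A1 AND A2 AND A4 AND A3)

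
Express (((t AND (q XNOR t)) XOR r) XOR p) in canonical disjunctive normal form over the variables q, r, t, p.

(NOT q AND NOT r AND NOT t AND p) OR (NOT q AND NOT r AND t AND p) OR (NOT q AND r AND NOT t AND NOT p) OR (NOT q AND r AND t AND NOT p) OR (q AND NOT r AND NOT t AND p) OR (q AND NOT r AND t AND NOT p) OR (q AND r AND NOT t AND NOT p) OR (q AND r AND t AND p)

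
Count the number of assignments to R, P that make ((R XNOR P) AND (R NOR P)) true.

Satisfying assignments: (0,0)
Count: 1 out of 4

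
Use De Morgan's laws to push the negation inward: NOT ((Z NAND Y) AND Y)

NOT (Z NAND Y) OR NOT Y
De Morgan's: NOT(AND of terms) = OR of negations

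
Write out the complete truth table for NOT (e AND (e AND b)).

b | e | Output
--------------
0 | 0 | 1
0 | 1 | 1
1 | 0 | 1
1 | 1 | 0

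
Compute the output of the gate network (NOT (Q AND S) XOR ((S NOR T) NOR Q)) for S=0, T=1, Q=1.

Substituting: (NOT (1 AND 0) XOR ((0 NOR 1) NOR 1))
= 1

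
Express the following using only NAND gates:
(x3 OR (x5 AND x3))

((x3 NAND x3) NAND (((x5 NAND x3) NAND (x5 NAND x3)) NAND ((x5 NAND x3) NAND (x5 NAND x3))))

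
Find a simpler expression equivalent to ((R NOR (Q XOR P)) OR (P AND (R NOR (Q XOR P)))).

By absorption (E OR (E AND v) = E):
= (R NOR (Q XOR P))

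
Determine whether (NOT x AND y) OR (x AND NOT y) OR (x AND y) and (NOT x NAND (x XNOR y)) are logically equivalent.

Yes, they are equivalent — the two output columns agree on all 4 assignments:
x | y | Expression 1 | Expression 2
-----------------------------------
0 | 0 | 0 | 0
0 | 1 | 1 | 1
1 | 0 | 1 | 1
1 | 1 | 1 | 1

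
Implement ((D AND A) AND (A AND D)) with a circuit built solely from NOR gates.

((((D NOR D) NOR (A NOR A)) NOR ((D NOR D) NOR (A NOR A))) NOR (((A NOR A) NOR (D NOR D)) NOR ((A NOR A) NOR (D NOR D))))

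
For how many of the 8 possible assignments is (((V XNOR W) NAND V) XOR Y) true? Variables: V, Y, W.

Satisfying assignments: (0,0,0), (0,0,1), (1,0,0), (1,1,1)
Count: 4 out of 8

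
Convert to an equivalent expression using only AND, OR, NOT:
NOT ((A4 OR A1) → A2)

(A4 OR A1) AND NOT A2
(Negated implication: NOT(A → B) = A AND NOT B)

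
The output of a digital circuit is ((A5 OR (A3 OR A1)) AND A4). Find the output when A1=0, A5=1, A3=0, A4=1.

Substituting: ((1 OR (0 OR 0)) AND 1)
= 1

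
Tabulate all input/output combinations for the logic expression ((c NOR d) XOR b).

d | c | b | Output
------------------
0 | 0 | 0 | 1
0 | 0 | 1 | 0
0 | 1 | 0 | 0
0 | 1 | 1 | 1
1 | 0 | 0 | 0
1 | 0 | 1 | 1
1 | 1 | 0 | 0
1 | 1 | 1 | 1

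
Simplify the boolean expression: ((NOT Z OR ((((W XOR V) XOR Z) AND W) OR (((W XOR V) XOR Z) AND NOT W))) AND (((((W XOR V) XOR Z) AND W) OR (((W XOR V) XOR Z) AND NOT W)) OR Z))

By distribution ((E OR v) AND (E OR NOT v) = E) then distribution ((E AND v) OR (E AND NOT v) = E):
= ((W XOR V) XOR Z)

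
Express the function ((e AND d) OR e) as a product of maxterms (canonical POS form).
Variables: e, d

ΠM(0, 1) = (e OR d) AND (e OR NOT d)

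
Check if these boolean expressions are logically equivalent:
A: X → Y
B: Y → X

No, Converse is not equivalent to original (counterexample: Y=0, X=1)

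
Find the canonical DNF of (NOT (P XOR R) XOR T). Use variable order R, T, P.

(NOT R AND NOT T AND NOT P) OR (NOT R AND T AND P) OR (R AND NOT T AND P) OR (R AND T AND NOT P)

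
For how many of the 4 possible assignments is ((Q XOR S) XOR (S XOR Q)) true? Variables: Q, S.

No assignment satisfies the expression.
Count: 0 out of 4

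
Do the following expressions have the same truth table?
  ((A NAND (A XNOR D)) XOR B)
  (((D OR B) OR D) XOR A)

No. Counterexample: with B=0, A=0, D=0, Expression 1 = 1 but Expression 2 = 0.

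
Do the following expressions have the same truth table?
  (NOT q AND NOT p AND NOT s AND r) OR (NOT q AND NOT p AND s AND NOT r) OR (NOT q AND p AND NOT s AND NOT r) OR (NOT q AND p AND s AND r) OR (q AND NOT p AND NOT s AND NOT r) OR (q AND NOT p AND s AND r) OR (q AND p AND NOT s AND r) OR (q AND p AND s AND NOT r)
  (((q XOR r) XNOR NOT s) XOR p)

Yes, they are equivalent — the two output columns agree on all 16 assignments:
q | p | s | r | Expression 1 | Expression 2
-------------------------------------------
0 | 0 | 0 | 0 | 0 | 0
0 | 0 | 0 | 1 | 1 | 1
0 | 0 | 1 | 0 | 1 | 1
0 | 0 | 1 | 1 | 0 | 0
0 | 1 | 0 | 0 | 1 | 1
0 | 1 | 0 | 1 | 0 | 0
0 | 1 | 1 | 0 | 0 | 0
0 | 1 | 1 | 1 | 1 | 1
1 | 0 | 0 | 0 | 1 | 1
1 | 0 | 0 | 1 | 0 | 0
1 | 0 | 1 | 0 | 0 | 0
1 | 0 | 1 | 1 | 1 | 1
1 | 1 | 0 | 0 | 0 | 0
1 | 1 | 0 | 1 | 1 | 1
1 | 1 | 1 | 0 | 1 | 1
1 | 1 | 1 | 1 | 0 | 0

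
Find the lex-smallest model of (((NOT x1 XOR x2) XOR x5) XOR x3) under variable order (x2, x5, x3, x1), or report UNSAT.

x2=0, x5=0, x3=0, x1=0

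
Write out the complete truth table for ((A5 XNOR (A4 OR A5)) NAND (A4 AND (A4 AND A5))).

A4 | A5 | Output
----------------
0 | 0 | 1
0 | 1 | 1
1 | 0 | 1
1 | 1 | 0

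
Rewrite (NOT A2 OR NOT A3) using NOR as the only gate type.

(((A2 NOR A2) NOR (A3 NOR A3)) NOR ((A2 NOR A2) NOR (A3 NOR A3)))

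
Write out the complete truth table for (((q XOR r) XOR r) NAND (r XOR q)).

q | r | Output
--------------
0 | 0 | 1
0 | 1 | 1
1 | 0 | 0
1 | 1 | 1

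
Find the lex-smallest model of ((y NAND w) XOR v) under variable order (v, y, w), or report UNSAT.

v=0, y=0, w=0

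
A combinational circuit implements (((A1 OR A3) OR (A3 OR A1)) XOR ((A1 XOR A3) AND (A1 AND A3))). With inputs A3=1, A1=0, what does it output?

Substituting: (((0 OR 1) OR (1 OR 0)) XOR ((0 XOR 1) AND (0 AND 1)))
= 1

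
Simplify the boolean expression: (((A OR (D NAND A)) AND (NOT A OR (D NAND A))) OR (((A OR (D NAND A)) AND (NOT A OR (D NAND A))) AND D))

By absorption (E OR (E AND v) = E) then distribution ((E OR v) AND (E OR NOT v) = E):
= (D NAND A)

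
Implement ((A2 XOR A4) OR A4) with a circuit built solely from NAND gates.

((((A2 NAND (A2 NAND A4)) NAND (A4 NAND (A2 NAND A4))) NAND ((A2 NAND (A2 NAND A4)) NAND (A4 NAND (A2 NAND A4)))) NAND (A4 NAND A4))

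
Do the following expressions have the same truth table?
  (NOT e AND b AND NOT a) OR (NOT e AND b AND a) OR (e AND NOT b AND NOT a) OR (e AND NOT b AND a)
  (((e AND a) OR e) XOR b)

Yes, they are equivalent — the two output columns agree on all 8 assignments:
e | b | a | Expression 1 | Expression 2
---------------------------------------
0 | 0 | 0 | 0 | 0
0 | 0 | 1 | 0 | 0
0 | 1 | 0 | 1 | 1
0 | 1 | 1 | 1 | 1
1 | 0 | 0 | 1 | 1
1 | 0 | 1 | 1 | 1
1 | 1 | 0 | 0 | 0
1 | 1 | 1 | 0 | 0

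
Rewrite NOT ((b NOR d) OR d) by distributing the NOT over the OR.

NOT (b NOR d) AND NOT d
De Morgan's: NOT(OR of terms) = AND of negations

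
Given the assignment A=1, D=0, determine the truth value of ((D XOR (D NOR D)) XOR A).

Substituting: ((0 XOR (0 NOR 0)) XOR 1)
= 0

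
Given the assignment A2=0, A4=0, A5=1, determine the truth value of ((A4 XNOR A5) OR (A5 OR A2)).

Substituting: ((0 XNOR 1) OR (1 OR 0))
= 1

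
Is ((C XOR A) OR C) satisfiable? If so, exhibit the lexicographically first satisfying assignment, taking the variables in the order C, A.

C=0, A=1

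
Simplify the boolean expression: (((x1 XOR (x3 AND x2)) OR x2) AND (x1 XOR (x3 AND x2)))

By absorption (E AND (E OR v) = E):
= (x1 XOR (x3 AND x2))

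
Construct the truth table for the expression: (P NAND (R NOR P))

R | P | Output
--------------
0 | 0 | 1
0 | 1 | 1
1 | 0 | 1
1 | 1 | 1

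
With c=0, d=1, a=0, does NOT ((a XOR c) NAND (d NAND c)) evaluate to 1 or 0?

Substituting: NOT ((0 XOR 0) NAND (1 NAND 0))
= 0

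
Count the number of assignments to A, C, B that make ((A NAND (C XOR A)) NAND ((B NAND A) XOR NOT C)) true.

Satisfying assignments: (0,0,0), (0,0,1), (1,0,0), (1,0,1), (1,1,1)
Count: 5 out of 8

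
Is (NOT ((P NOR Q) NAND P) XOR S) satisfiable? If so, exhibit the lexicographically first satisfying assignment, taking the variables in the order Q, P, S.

Q=0, P=0, S=1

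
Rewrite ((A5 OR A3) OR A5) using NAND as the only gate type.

((((A5 NAND A5) NAND (A3 NAND A3)) NAND ((A5 NAND A5) NAND (A3 NAND A3))) NAND (A5 NAND A5))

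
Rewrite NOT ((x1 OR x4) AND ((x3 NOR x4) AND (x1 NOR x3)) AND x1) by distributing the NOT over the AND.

NOT (x1 OR x4) OR NOT ((x3 NOR x4) AND (x1 NOR x3)) OR NOT x1
De Morgan's: NOT(AND of terms) = OR of negations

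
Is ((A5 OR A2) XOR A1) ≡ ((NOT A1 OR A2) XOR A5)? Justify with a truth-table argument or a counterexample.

No. Counterexample: with A5=0, A1=0, A2=0, Expression 1 = 0 but Expression 2 = 1.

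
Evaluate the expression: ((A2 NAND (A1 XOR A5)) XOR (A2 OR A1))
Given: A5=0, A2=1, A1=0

Substituting: ((1 NAND (0 XOR 0)) XOR (1 OR 0))
= 0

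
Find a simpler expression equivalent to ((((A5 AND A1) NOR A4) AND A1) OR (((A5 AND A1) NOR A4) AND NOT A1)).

By distribution ((E AND v) OR (E AND NOT v) = E):
= ((A5 AND A1) NOR A4)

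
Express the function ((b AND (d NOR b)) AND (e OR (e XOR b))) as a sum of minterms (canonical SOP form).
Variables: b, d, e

Σm() = FALSE (no minterms)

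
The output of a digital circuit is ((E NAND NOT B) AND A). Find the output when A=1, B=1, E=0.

Substituting: ((0 NAND NOT 1) AND 1)
= 1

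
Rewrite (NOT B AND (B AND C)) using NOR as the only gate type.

(((B NOR B) NOR (B NOR B)) NOR (((B NOR B) NOR (C NOR C)) NOR ((B NOR B) NOR (C NOR C))))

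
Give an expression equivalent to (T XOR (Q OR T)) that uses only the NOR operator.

((((T NOR ((Q NOR T) NOR (Q NOR T))) NOR (T NOR ((Q NOR T) NOR (Q NOR T)))) NOR ((T NOR ((Q NOR T) NOR (Q NOR T))) NOR (T NOR ((Q NOR T) NOR (Q NOR T))))) NOR ((((T NOR T) NOR (((Q NOR T) NOR (Q NOR T)) NOR ((Q NOR T) NOR (Q NOR T)))) NOR ((T NOR T) NOR (((Q NOR T) NOR (Q NOR T)) NOR ((Q NOR T) NOR (Q NOR T))))) NOR (((T NOR T) NOR (((Q NOR T) NOR (Q NOR T)) NOR ((Q NOR T) NOR (Q NOR T)))) NOR ((T NOR T) NOR (((Q NOR T) NOR (Q NOR T)) NOR ((Q NOR T) NOR (Q NOR T)))))))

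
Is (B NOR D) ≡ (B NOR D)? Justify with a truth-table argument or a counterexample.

Yes, they are equivalent — the two output columns agree on all 4 assignments:
D | B | Expression 1 | Expression 2
-----------------------------------
0 | 0 | 1 | 1
0 | 1 | 0 | 0
1 | 0 | 0 | 0
1 | 1 | 0 | 0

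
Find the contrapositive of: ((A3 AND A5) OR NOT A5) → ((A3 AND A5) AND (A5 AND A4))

Contrapositive: NOT ((A3 AND A5) AND (A5 AND A4)) → NOT ((A3 AND A5) OR NOT A5)
Note: A statement and its contrapositive are logically equivalent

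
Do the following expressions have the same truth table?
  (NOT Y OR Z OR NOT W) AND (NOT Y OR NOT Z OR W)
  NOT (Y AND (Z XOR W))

Yes, they are equivalent — the two output columns agree on all 8 assignments:
Y | Z | W | Expression 1 | Expression 2
---------------------------------------
0 | 0 | 0 | 1 | 1
0 | 0 | 1 | 1 | 1
0 | 1 | 0 | 1 | 1
0 | 1 | 1 | 1 | 1
1 | 0 | 0 | 1 | 1
1 | 0 | 1 | 0 | 0
1 | 1 | 0 | 0 | 0
1 | 1 | 1 | 1 | 1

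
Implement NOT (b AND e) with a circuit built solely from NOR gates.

(((b NOR b) NOR (e NOR e)) NOR ((b NOR b) NOR (e NOR e)))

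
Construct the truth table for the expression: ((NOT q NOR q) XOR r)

q | r | Output
--------------
0 | 0 | 0
0 | 1 | 1
1 | 0 | 0
1 | 1 | 1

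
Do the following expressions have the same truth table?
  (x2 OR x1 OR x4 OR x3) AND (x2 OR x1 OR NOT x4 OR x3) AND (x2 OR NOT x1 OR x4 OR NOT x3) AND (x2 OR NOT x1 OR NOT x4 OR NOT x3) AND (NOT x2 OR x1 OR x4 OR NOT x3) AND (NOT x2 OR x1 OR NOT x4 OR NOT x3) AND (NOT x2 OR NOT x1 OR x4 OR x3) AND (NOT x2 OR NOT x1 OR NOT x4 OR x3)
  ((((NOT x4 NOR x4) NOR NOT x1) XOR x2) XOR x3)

Yes, they are equivalent — the two output columns agree on all 16 assignments:
x2 | x1 | x4 | x3 | Expression 1 | Expression 2
-----------------------------------------------
0 | 0 | 0 | 0 | 0 | 0
0 | 0 | 0 | 1 | 1 | 1
0 | 0 | 1 | 0 | 0 | 0
0 | 0 | 1 | 1 | 1 | 1
0 | 1 | 0 | 0 | 1 | 1
0 | 1 | 0 | 1 | 0 | 0
0 | 1 | 1 | 0 | 1 | 1
0 | 1 | 1 | 1 | 0 | 0
1 | 0 | 0 | 0 | 1 | 1
1 | 0 | 0 | 1 | 0 | 0
1 | 0 | 1 | 0 | 1 | 1
1 | 0 | 1 | 1 | 0 | 0
1 | 1 | 0 | 0 | 0 | 0
1 | 1 | 0 | 1 | 1 | 1
1 | 1 | 1 | 0 | 0 | 0
1 | 1 | 1 | 1 | 1 | 1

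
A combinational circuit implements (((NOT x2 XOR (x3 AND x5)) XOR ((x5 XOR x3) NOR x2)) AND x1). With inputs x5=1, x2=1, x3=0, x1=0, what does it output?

Substituting: (((NOT 1 XOR (0 AND 1)) XOR ((1 XOR 0) NOR 1)) AND 0)
= 0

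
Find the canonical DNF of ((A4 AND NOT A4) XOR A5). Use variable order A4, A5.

(NOT A4 AND A5) OR (A4 AND A5)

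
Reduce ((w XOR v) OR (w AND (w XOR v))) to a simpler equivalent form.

By absorption (E OR (E AND v) = E):
= (w XOR v)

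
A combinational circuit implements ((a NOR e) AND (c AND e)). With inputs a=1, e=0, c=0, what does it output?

Substituting: ((1 NOR 0) AND (0 AND 0))
= 0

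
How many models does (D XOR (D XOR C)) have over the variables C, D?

Satisfying assignments: (1,0), (1,1)
Count: 2 out of 4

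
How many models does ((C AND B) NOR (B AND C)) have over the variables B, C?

Satisfying assignments: (0,0), (0,1), (1,0)
Count: 3 out of 4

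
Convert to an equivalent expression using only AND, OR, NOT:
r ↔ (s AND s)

(r AND (s AND s)) OR (NOT r AND NOT (s AND s))
(Biconditional = both true or both false)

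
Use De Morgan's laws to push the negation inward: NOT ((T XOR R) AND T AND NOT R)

NOT (T XOR R) OR NOT T OR R
De Morgan's: NOT(AND of terms) = OR of negations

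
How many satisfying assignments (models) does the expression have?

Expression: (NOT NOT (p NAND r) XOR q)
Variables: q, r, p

Satisfying assignments: (0,0,0), (0,0,1), (0,1,0), (1,1,1)
Count: 4 out of 8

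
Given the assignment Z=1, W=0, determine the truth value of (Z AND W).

Substituting: (1 AND 0)
= 0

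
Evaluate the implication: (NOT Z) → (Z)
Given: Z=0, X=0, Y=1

Antecedent (NOT Z) = 1; consequent (Z) = 0.
1 → 0 = 0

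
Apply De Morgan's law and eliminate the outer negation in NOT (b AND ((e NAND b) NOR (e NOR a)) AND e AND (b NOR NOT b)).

NOT b OR NOT ((e NAND b) NOR (e NOR a)) OR NOT e OR NOT (b NOR NOT b)
De Morgan's: NOT(AND of terms) = OR of negations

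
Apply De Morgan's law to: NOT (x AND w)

NOT x OR NOT w
De Morgan's: NOT(AND of terms) = OR of negations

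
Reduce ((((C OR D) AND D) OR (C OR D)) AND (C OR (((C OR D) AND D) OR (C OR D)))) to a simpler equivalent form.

By absorption (E AND (E OR v) = E) then absorption (E OR (E AND v) = E):
= (C OR D)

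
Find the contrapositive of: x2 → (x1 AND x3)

Contrapositive: NOT (x1 AND x3) → NOT x2
Note: A statement and its contrapositive are logically equivalent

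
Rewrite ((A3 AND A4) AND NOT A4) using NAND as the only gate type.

((((A3 NAND A4) NAND (A3 NAND A4)) NAND (A4 NAND A4)) NAND (((A3 NAND A4) NAND (A3 NAND A4)) NAND (A4 NAND A4)))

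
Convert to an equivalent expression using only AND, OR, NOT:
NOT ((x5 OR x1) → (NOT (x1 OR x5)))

(x5 OR x1) AND (x1 OR x5)
(Negated implication: NOT(A → B) = A AND NOT B)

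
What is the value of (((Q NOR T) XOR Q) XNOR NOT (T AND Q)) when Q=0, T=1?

Substituting: (((0 NOR 1) XOR 0) XNOR NOT (1 AND 0))
= 0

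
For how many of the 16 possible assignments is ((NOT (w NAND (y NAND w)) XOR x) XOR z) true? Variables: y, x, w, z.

Satisfying assignments: (0,0,0,1), (0,0,1,0), (0,1,0,0), (0,1,1,1), (1,0,0,1), (1,0,1,1), (1,1,0,0), (1,1,1,0)
Count: 8 out of 16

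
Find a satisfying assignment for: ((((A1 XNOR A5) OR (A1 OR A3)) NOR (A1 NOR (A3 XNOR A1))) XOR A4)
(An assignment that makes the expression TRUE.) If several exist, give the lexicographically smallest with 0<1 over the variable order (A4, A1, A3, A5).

A4=0, A1=0, A3=0, A5=1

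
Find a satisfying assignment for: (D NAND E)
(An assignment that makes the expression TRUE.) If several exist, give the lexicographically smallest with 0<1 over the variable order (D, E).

D=0, E=0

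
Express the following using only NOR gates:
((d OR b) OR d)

((((d NOR b) NOR (d NOR b)) NOR d) NOR (((d NOR b) NOR (d NOR b)) NOR d))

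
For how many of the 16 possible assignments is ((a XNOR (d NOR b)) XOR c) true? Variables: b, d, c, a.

Satisfying assignments: (0,0,0,1), (0,0,1,0), (0,1,0,0), (0,1,1,1), (1,0,0,0), (1,0,1,1), (1,1,0,0), (1,1,1,1)
Count: 8 out of 16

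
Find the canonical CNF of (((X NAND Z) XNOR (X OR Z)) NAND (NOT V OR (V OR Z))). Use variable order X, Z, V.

(X OR NOT Z OR V) AND (X OR NOT Z OR NOT V) AND (NOT X OR Z OR V) AND (NOT X OR Z OR NOT V)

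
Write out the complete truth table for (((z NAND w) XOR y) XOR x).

y | z | x | w | Output
----------------------
0 | 0 | 0 | 0 | 1
0 | 0 | 0 | 1 | 1
0 | 0 | 1 | 0 | 0
0 | 0 | 1 | 1 | 0
0 | 1 | 0 | 0 | 1
0 | 1 | 0 | 1 | 0
0 | 1 | 1 | 0 | 0
0 | 1 | 1 | 1 | 1
1 | 0 | 0 | 0 | 0
1 | 0 | 0 | 1 | 0
1 | 0 | 1 | 0 | 1
1 | 0 | 1 | 1 | 1
1 | 1 | 0 | 0 | 0
1 | 1 | 0 | 1 | 1
1 | 1 | 1 | 0 | 1
1 | 1 | 1 | 1 | 0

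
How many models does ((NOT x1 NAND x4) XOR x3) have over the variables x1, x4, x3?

Satisfying assignments: (0,0,0), (0,1,1), (1,0,0), (1,1,0)
Count: 4 out of 8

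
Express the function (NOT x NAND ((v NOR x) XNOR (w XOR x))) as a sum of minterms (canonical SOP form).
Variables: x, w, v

Σm(0, 3, 4, 5, 6, 7) = (NOT x AND NOT w AND NOT v) OR (NOT x AND w AND v) OR (x AND NOT w AND NOT v) OR (x AND NOT w AND v) OR (x AND w AND NOT v) OR (x AND w AND v)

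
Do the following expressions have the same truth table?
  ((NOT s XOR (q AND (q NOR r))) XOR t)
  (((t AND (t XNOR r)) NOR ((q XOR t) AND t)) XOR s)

No. Counterexample: with s=0, r=0, t=1, q=1, Expression 1 = 0 but Expression 2 = 1.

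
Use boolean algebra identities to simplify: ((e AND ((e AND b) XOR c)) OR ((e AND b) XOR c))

By absorption (E OR (E AND v) = E):
= ((e AND b) XOR c)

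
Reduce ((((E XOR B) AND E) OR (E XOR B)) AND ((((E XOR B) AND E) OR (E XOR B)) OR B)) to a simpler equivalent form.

By absorption (E AND (E OR v) = E) then absorption (E OR (E AND v) = E):
= (E XOR B)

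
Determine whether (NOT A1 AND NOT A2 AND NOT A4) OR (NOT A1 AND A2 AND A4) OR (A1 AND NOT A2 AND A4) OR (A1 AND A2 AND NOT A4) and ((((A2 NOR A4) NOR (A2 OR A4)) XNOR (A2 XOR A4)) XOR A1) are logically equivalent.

Yes, they are equivalent — the two output columns agree on all 8 assignments:
A1 | A2 | A4 | Expression 1 | Expression 2
------------------------------------------
0 | 0 | 0 | 1 | 1
0 | 0 | 1 | 0 | 0
0 | 1 | 0 | 0 | 0
0 | 1 | 1 | 1 | 1
1 | 0 | 0 | 0 | 0
1 | 0 | 1 | 1 | 1
1 | 1 | 0 | 1 | 1
1 | 1 | 1 | 0 | 0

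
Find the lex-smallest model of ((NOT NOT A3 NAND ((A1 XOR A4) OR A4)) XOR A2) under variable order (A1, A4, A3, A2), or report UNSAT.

A1=0, A4=0, A3=0, A2=0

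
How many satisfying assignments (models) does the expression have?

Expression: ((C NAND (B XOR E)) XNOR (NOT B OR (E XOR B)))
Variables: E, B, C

Satisfying assignments: (0,0,0), (0,0,1), (0,1,0), (1,0,0)
Count: 4 out of 8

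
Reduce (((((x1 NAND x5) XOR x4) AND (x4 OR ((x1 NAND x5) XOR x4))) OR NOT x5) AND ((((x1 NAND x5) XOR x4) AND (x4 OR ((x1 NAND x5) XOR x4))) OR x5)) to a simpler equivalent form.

By distribution ((E OR v) AND (E OR NOT v) = E) then absorption (E AND (E OR v) = E):
= ((x1 NAND x5) XOR x4)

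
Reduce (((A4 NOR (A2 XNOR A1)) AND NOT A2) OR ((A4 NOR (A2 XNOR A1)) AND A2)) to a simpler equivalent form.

By distribution ((E AND v) OR (E AND NOT v) = E):
= (A4 NOR (A2 XNOR A1))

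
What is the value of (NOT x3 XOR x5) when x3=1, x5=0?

Substituting: (NOT 1 XOR 0)
= 0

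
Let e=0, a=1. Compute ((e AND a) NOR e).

Substituting: ((0 AND 1) NOR 0)
= 1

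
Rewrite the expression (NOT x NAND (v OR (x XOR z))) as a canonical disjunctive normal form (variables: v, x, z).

(NOT v AND NOT x AND NOT z) OR (NOT v AND x AND NOT z) OR (NOT v AND x AND z) OR (v AND x AND NOT z) OR (v AND x AND z)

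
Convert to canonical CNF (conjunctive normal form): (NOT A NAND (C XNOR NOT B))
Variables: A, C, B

(A OR C OR NOT B) AND (A OR NOT C OR B)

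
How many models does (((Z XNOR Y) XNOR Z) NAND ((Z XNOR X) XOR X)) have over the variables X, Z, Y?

Satisfying assignments: (0,0,0), (0,1,0), (0,1,1), (1,0,0), (1,1,0), (1,1,1)
Count: 6 out of 8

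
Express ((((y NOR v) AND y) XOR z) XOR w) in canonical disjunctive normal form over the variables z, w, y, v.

(NOT z AND w AND NOT y AND NOT v) OR (NOT z AND w AND NOT y AND v) OR (NOT z AND w AND y AND NOT v) OR (NOT z AND w AND y AND v) OR (z AND NOT w AND NOT y AND NOT v) OR (z AND NOT w AND NOT y AND v) OR (z AND NOT w AND y AND NOT v) OR (z AND NOT w AND y AND v)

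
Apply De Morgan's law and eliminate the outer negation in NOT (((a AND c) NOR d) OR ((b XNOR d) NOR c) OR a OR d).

NOT ((a AND c) NOR d) AND NOT ((b XNOR d) NOR c) AND NOT a AND NOT d
De Morgan's: NOT(OR of terms) = AND of negations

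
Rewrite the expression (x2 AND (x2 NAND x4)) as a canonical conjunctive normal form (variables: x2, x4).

(x2 OR x4) AND (x2 OR NOT x4) AND (NOT x2 OR NOT x4)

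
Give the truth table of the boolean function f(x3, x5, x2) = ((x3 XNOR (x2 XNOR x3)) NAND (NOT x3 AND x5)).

x3 | x5 | x2 | Output
---------------------
0 | 0 | 0 | 1
0 | 0 | 1 | 1
0 | 1 | 0 | 1
0 | 1 | 1 | 0
1 | 0 | 0 | 1
1 | 0 | 1 | 1
1 | 1 | 0 | 1
1 | 1 | 1 | 1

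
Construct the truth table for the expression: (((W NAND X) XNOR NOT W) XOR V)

W | X | V | Output
------------------
0 | 0 | 0 | 1
0 | 0 | 1 | 0
0 | 1 | 0 | 1
0 | 1 | 1 | 0
1 | 0 | 0 | 0
1 | 0 | 1 | 1
1 | 1 | 0 | 1
1 | 1 | 1 | 0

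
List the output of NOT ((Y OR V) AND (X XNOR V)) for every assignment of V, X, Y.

V | X | Y | Output
------------------
0 | 0 | 0 | 1
0 | 0 | 1 | 0
0 | 1 | 0 | 1
0 | 1 | 1 | 1
1 | 0 | 0 | 1
1 | 0 | 1 | 1
1 | 1 | 0 | 0
1 | 1 | 1 | 0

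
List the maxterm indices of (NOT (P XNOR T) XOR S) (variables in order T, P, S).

ΠM(0, 3, 5, 6) = (T OR P OR S) AND (T OR NOT P OR NOT S) AND (NOT T OR P OR NOT S) AND (NOT T OR NOT P OR S)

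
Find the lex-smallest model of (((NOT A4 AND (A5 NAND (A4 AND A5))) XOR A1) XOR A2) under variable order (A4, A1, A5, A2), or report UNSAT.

A4=0, A1=0, A5=0, A2=0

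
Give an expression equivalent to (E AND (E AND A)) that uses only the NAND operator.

((E NAND ((E NAND A) NAND (E NAND A))) NAND (E NAND ((E NAND A) NAND (E NAND A))))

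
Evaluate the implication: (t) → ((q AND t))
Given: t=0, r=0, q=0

Antecedent (t) = 0; consequent ((q AND t)) = 0.
0 → 0 = 1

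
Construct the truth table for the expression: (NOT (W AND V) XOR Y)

W | Y | V | Output
------------------
0 | 0 | 0 | 1
0 | 0 | 1 | 1
0 | 1 | 0 | 0
0 | 1 | 1 | 0
1 | 0 | 0 | 1
1 | 0 | 1 | 0
1 | 1 | 0 | 0
1 | 1 | 1 | 1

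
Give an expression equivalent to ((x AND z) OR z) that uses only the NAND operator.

((((x NAND z) NAND (x NAND z)) NAND ((x NAND z) NAND (x NAND z))) NAND (z NAND z))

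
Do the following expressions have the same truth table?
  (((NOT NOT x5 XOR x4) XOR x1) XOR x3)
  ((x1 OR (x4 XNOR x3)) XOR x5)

No. Counterexample: with x4=0, x1=0, x5=0, x3=0, Expression 1 = 0 but Expression 2 = 1.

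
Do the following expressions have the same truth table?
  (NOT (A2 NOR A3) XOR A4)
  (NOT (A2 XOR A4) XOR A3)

No. Counterexample: with A4=0, A3=0, A2=0, Expression 1 = 0 but Expression 2 = 1.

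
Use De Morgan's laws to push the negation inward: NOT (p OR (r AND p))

NOT p AND NOT (r AND p)
De Morgan's: NOT(OR of terms) = AND of negations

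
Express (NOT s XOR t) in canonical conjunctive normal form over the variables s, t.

(s OR NOT t) AND (NOT s OR t)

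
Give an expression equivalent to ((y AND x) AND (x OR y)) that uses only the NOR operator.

((((y NOR y) NOR (x NOR x)) NOR ((y NOR y) NOR (x NOR x))) NOR (((x NOR y) NOR (x NOR y)) NOR ((x NOR y) NOR (x NOR y))))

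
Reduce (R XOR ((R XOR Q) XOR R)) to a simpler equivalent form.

By XOR self-cancellation ((E XOR v) XOR v = E):
= (R XOR Q)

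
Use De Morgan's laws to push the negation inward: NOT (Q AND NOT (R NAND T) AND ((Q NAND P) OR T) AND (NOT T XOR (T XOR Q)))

NOT Q OR (R NAND T) OR NOT ((Q NAND P) OR T) OR NOT (NOT T XOR (T XOR Q))
De Morgan's: NOT(AND of terms) = OR of negations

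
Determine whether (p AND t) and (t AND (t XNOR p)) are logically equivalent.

Yes, they are equivalent — the two output columns agree on all 4 assignments:
p | t | Expression 1 | Expression 2
-----------------------------------
0 | 0 | 0 | 0
0 | 1 | 0 | 0
1 | 0 | 0 | 0
1 | 1 | 1 | 1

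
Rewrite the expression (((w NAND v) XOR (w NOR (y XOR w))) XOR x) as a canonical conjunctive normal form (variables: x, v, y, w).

(x OR v OR y OR w) AND (x OR NOT v OR y OR w) AND (x OR NOT v OR y OR NOT w) AND (x OR NOT v OR NOT y OR NOT w) AND (NOT x OR v OR y OR NOT w) AND (NOT x OR v OR NOT y OR w) AND (NOT x OR v OR NOT y OR NOT w) AND (NOT x OR NOT v OR NOT y OR w)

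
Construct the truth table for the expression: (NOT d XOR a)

a | d | Output
--------------
0 | 0 | 1
0 | 1 | 0
1 | 0 | 0
1 | 1 | 1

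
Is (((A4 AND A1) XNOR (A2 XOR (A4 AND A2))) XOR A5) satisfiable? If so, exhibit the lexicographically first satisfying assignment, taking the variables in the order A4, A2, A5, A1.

A4=0, A2=0, A5=0, A1=0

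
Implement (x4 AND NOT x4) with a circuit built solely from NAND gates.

((x4 NAND (x4 NAND x4)) NAND (x4 NAND (x4 NAND x4)))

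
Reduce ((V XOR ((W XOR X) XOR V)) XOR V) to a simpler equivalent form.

By XOR self-cancellation ((E XOR v) XOR v = E):
= ((W XOR X) XOR V)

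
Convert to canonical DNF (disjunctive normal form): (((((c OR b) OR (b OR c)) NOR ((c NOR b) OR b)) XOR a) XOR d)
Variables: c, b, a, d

(NOT c AND NOT b AND NOT a AND d) OR (NOT c AND NOT b AND a AND NOT d) OR (NOT c AND b AND NOT a AND d) OR (NOT c AND b AND a AND NOT d) OR (c AND NOT b AND NOT a AND d) OR (c AND NOT b AND a AND NOT d) OR (c AND b AND NOT a AND d) OR (c AND b AND a AND NOT d)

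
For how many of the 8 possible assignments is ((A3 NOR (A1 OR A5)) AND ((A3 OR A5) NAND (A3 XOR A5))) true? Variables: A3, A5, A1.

Satisfying assignments: (0,0,0)
Count: 1 out of 8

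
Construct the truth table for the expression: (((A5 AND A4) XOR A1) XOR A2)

A5 | A1 | A4 | A2 | Output
--------------------------
0 | 0 | 0 | 0 | 0
0 | 0 | 0 | 1 | 1
0 | 0 | 1 | 0 | 0
0 | 0 | 1 | 1 | 1
0 | 1 | 0 | 0 | 1
0 | 1 | 0 | 1 | 0
0 | 1 | 1 | 0 | 1
0 | 1 | 1 | 1 | 0
1 | 0 | 0 | 0 | 0
1 | 0 | 0 | 1 | 1
1 | 0 | 1 | 0 | 1
1 | 0 | 1 | 1 | 0
1 | 1 | 0 | 0 | 1
1 | 1 | 0 | 1 | 0
1 | 1 | 1 | 0 | 0
1 | 1 | 1 | 1 | 1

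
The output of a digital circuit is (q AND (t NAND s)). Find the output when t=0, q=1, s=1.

Substituting: (1 AND (0 NAND 1))
= 1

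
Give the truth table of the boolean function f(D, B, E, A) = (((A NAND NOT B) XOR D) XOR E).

D | B | E | A | Output
----------------------
0 | 0 | 0 | 0 | 1
0 | 0 | 0 | 1 | 0
0 | 0 | 1 | 0 | 0
0 | 0 | 1 | 1 | 1
0 | 1 | 0 | 0 | 1
0 | 1 | 0 | 1 | 1
0 | 1 | 1 | 0 | 0
0 | 1 | 1 | 1 | 0
1 | 0 | 0 | 0 | 0
1 | 0 | 0 | 1 | 1
1 | 0 | 1 | 0 | 1
1 | 0 | 1 | 1 | 0
1 | 1 | 0 | 0 | 0
1 | 1 | 0 | 1 | 0
1 | 1 | 1 | 0 | 1
1 | 1 | 1 | 1 | 1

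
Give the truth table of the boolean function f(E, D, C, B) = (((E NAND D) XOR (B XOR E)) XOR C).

E | D | C | B | Output
----------------------
0 | 0 | 0 | 0 | 1
0 | 0 | 0 | 1 | 0
0 | 0 | 1 | 0 | 0
0 | 0 | 1 | 1 | 1
0 | 1 | 0 | 0 | 1
0 | 1 | 0 | 1 | 0
0 | 1 | 1 | 0 | 0
0 | 1 | 1 | 1 | 1
1 | 0 | 0 | 0 | 0
1 | 0 | 0 | 1 | 1
1 | 0 | 1 | 0 | 1
1 | 0 | 1 | 1 | 0
1 | 1 | 0 | 0 | 1
1 | 1 | 0 | 1 | 0
1 | 1 | 1 | 0 | 0
1 | 1 | 1 | 1 | 1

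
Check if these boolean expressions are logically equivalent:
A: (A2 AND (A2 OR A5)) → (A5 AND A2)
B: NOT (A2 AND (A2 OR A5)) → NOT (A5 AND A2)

No, Inverse is not equivalent to original (counterexample: A5=0, A2=1)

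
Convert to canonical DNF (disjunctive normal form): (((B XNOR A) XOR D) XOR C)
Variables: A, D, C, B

(NOT A AND NOT D AND NOT C AND NOT B) OR (NOT A AND NOT D AND C AND B) OR (NOT A AND D AND NOT C AND B) OR (NOT A AND D AND C AND NOT B) OR (A AND NOT D AND NOT C AND B) OR (A AND NOT D AND C AND NOT B) OR (A AND D AND NOT C AND NOT B) OR (A AND D AND C AND B)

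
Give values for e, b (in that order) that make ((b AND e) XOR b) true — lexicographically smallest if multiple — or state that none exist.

e=0, b=1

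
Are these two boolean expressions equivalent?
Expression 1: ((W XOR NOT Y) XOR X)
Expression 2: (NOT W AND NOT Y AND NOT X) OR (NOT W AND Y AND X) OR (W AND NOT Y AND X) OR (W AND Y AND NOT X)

Yes, they are equivalent — the two output columns agree on all 8 assignments:
W | Y | X | Expression 1 | Expression 2
---------------------------------------
0 | 0 | 0 | 1 | 1
0 | 0 | 1 | 0 | 0
0 | 1 | 0 | 0 | 0
0 | 1 | 1 | 1 | 1
1 | 0 | 0 | 0 | 0
1 | 0 | 1 | 1 | 1
1 | 1 | 0 | 1 | 1
1 | 1 | 1 | 0 | 0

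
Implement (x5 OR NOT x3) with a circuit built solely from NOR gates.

((x5 NOR (x3 NOR x3)) NOR (x5 NOR (x3 NOR x3)))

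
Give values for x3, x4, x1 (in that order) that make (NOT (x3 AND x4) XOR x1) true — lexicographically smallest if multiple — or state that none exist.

x3=0, x4=0, x1=0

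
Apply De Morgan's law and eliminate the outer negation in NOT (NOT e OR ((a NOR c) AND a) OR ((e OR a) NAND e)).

e AND NOT ((a NOR c) AND a) AND NOT ((e OR a) NAND e)
De Morgan's: NOT(OR of terms) = AND of negations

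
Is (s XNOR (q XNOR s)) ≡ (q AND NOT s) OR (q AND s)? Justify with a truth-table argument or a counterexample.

Yes, they are equivalent — the two output columns agree on all 4 assignments:
q | s | Expression 1 | Expression 2
-----------------------------------
0 | 0 | 0 | 0
0 | 1 | 0 | 0
1 | 0 | 1 | 1
1 | 1 | 1 | 1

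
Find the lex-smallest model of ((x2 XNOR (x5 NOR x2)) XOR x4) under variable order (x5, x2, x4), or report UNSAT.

x5=0, x2=0, x4=1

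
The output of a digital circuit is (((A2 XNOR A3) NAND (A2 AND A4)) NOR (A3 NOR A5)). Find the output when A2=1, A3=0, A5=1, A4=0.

Substituting: (((1 XNOR 0) NAND (1 AND 0)) NOR (0 NOR 1))
= 0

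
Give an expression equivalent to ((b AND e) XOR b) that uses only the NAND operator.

((((b NAND e) NAND (b NAND e)) NAND (((b NAND e) NAND (b NAND e)) NAND b)) NAND (b NAND (((b NAND e) NAND (b NAND e)) NAND b)))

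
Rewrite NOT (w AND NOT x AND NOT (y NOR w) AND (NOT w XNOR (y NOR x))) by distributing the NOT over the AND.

NOT w OR x OR (y NOR w) OR NOT (NOT w XNOR (y NOR x))
De Morgan's: NOT(AND of terms) = OR of negations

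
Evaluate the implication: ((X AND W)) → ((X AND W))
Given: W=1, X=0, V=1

Antecedent ((X AND W)) = 0; consequent ((X AND W)) = 0.
0 → 0 = 1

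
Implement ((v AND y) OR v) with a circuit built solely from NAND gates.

((((v NAND y) NAND (v NAND y)) NAND ((v NAND y) NAND (v NAND y))) NAND (v NAND v))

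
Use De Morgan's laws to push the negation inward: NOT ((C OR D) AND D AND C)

NOT (C OR D) OR NOT D OR NOT C
De Morgan's: NOT(AND of terms) = OR of negations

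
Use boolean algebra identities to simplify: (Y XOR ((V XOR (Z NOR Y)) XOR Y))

By XOR self-cancellation ((E XOR v) XOR v = E):
= (V XOR (Z NOR Y))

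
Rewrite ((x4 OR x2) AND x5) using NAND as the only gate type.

((((x4 NAND x4) NAND (x2 NAND x2)) NAND x5) NAND (((x4 NAND x4) NAND (x2 NAND x2)) NAND x5))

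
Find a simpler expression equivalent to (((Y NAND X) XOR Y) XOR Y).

By XOR self-cancellation ((E XOR v) XOR v = E):
= (Y NAND X)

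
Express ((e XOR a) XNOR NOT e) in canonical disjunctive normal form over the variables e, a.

(NOT e AND a) OR (e AND a)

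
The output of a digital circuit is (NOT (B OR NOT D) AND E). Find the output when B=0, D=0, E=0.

Substituting: (NOT (0 OR NOT 0) AND 0)
= 0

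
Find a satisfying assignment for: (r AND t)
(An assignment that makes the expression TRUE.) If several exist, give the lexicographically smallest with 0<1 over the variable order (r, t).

r=1, t=1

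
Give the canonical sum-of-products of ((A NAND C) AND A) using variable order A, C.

Σm(2) = (A AND NOT C)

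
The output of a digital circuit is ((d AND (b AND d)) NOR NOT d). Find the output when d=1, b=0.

Substituting: ((1 AND (0 AND 1)) NOR NOT 1)
= 1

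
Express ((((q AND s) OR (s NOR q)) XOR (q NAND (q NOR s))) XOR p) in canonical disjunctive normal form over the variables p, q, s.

(NOT p AND NOT q AND s) OR (NOT p AND q AND NOT s) OR (p AND NOT q AND NOT s) OR (p AND q AND s)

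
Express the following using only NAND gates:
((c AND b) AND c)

((((c NAND b) NAND (c NAND b)) NAND c) NAND (((c NAND b) NAND (c NAND b)) NAND c))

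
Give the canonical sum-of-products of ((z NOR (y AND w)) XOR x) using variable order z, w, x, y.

Σm(0, 1, 4, 7, 10, 11, 14, 15) = (NOT z AND NOT w AND NOT x AND NOT y) OR (NOT z AND NOT w AND NOT x AND y) OR (NOT z AND w AND NOT x AND NOT y) OR (NOT z AND w AND x AND y) OR (z AND NOT w AND x AND NOT y) OR (z AND NOT w AND x AND y) OR (z AND w AND x AND NOT y) OR (z AND w AND x AND y)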